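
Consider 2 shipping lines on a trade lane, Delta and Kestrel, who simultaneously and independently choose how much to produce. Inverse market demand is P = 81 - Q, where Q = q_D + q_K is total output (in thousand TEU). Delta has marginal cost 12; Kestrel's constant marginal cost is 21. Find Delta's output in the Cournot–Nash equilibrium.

26

Delta's profit: π_D = (81 - Q)q_D - (12q_D). Setting ∂π_D/∂q_D = 0: 69 - 2q_D - (q_K) = 0.
Kestrel's profit: π_K = (81 - Q)q_K - (21q_K). Setting ∂π_K/∂q_K = 0: 60 - 2q_K - (q_D) = 0.
Rearranging gives the reaction functions q_D = (69 - q_K)/2 and q_K = (60 - q_D)/2.
Substituting one into the other gives q_D = 26 and q_K = 17.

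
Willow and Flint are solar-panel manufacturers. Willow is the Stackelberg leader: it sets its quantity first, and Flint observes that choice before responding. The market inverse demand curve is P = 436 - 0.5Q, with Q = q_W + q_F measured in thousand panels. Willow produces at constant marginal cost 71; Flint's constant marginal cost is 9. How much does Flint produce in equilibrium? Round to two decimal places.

Solve by backward induction. Given q_W, the follower Flint maximises π_F = (436 - (1/2)q_W - (1/2)q_F)q_F - 9q_F.
Setting the follower's marginal profit to zero, 427 - (1/2)q_W - q_F = 0, i.e. q_F = (427 - (1/2)q_W).
The leader anticipates this reaction. Substituting into P = 436 - 0.5Q gives P = 445/2 - (1/4)q_W, so π_W = (445/2 - (1/4)q_W)q_W - 71q_W.
Maximising: ∂π_W/∂q_W = 303/2 - (1/2)q_W = 0, giving q_W = 303.
Then q_F = (427 - (1/2)·303) = 551/2.

275.50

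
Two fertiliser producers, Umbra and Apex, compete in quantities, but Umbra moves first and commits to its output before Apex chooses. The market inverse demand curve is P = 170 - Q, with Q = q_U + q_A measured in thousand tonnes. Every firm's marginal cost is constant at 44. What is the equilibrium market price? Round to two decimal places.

Solve by backward induction. Given q_U, the follower Apex maximises π_A = (170 - q_U - q_A)q_A - 44q_A.
∂π_A/∂q_A = 126 - q_U - 2q_A = 0 gives the reaction function q_A = (126 - q_U)/2.
Umbra substitutes q_A(q_U) into its own profit: π_U = q_U(170 - q_U - (126 - q_U)/2) - 44q_U = (107 - (1/2)q_U)q_U - 44q_U.
Leader FOC: 63 - q_U = 0, so q_U = 63.
Then q_A = (126 - 63)/2 = 63/2.
Total output Q = 189/2, so price P = 170 - 189/2 = 151/2.

75.50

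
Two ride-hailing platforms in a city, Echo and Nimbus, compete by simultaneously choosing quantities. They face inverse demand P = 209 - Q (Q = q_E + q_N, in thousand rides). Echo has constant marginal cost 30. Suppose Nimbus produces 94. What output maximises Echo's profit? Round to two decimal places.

With the rival's output fixed at 94, Echo's profit is π_E = (209 - 94 - q_E)q_E - (30q_E) = (115 - q_E)q_E - (30q_E).
∂π_E/∂q_E = 85 - 2q_E = 0, so q_E = 85/2.

42.50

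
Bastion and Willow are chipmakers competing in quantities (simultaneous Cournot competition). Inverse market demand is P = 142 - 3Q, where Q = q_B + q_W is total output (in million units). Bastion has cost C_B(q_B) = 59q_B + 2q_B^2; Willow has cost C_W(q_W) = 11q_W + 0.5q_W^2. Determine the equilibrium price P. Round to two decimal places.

80.57

Bastion's profit: π_B = (142 - 3Q)q_B - (59q_B + 2q_B²). Setting ∂π_B/∂q_B = 0: 83 - 10q_B - 3(q_W) = 0.
Willow's profit: π_W = (142 - 3Q)q_W - (11q_W + (1/2)q_W²). Setting ∂π_W/∂q_W = 0: 131 - 7q_W - 3(q_B) = 0.
So q_B = (83 - 3q_W)/10 and q_W = (131 - 3q_B)/7.
Solving the pair: q_B = 188/61, q_W = 1061/61.
Total output Q = 1249/61, so price P = 142 - 3·(1249/61) = 80.5738.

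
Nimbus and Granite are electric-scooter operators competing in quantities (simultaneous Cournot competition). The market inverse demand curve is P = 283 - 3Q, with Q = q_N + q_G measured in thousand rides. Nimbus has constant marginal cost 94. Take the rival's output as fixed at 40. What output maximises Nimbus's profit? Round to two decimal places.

With the rival's output fixed at 40, Nimbus's profit is π_N = (283 - 3·40 - 3q_N)q_N - (94q_N) = (163 - 3q_N)q_N - (94q_N).
∂π_N/∂q_N = 69 - 6q_N = 0, so q_N = 23/2.

11.50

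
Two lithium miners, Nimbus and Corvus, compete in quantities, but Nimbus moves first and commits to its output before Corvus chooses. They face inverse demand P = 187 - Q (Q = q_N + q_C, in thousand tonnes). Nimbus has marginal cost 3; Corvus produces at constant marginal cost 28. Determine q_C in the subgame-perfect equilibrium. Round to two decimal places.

27.25

The follower Corvus best-responds to any q_N: π_C = (187 - Q)q_C - 28q_C.
∂π_C/∂q_C = 159 - q_N - 2q_C = 0 gives the reaction function q_C = (159 - q_N)/2.
Nimbus substitutes q_C(q_N) into its own profit: π_N = q_N(187 - q_N - (159 - q_N)/2) - 3q_N = (215/2 - (1/2)q_N)q_N - 3q_N.
Maximising: ∂π_N/∂q_N = 209/2 - q_N = 0, giving q_N = 209/2.
Then q_C = (159 - 209/2)/2 = 109/4.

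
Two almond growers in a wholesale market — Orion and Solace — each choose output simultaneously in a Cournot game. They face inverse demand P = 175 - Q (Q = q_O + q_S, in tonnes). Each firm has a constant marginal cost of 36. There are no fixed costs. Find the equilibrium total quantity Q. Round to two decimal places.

A representative firm's profit is π_i = q_i(175 - Q) - 36q_i.
First-order condition (treating rivals' output as given): 139 - 2q_i - q_j = 0.
By symmetry each firm produces the same amount; substituting q_j = q_i yields q_i = 139/3.
Total output Q = 139/3 + 139/3 = 278/3.

92.67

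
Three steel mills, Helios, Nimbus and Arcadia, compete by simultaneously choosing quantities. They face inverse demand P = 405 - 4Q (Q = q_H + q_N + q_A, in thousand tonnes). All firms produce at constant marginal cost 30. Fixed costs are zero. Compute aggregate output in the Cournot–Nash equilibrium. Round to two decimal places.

70.31

A representative firm's profit is π_i = q_i(405 - 4Q) - 30q_i.
Setting ∂π_i/∂q_i = 0 with rivals' quantities fixed: 375 - 8q_i - 4·Σ_{j≠i} q_j = 0.
With identical firms every q_j equals q_i, so Σ_{j≠i} q_j = 2q_i and 375 = 16q_i, giving q_i = 375/16.
Total output Q = 375/16 + 375/16 + 375/16 = 1125/16.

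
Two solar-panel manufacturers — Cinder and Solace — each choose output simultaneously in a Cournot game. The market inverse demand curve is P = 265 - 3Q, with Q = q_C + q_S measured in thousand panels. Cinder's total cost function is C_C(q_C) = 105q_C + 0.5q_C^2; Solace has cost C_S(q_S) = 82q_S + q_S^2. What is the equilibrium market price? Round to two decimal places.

167.21

Cinder's profit: π_C = (265 - 3Q)q_C - (105q_C + (1/2)q_C²). Setting ∂π_C/∂q_C = 0: 160 - 7q_C - 3(q_S) = 0.
Solace's first-order condition: 183 - 8q_S - 3(q_C) = 0.
So q_C = (160 - 3q_S)/7 and q_S = (183 - 3q_C)/8.
Substituting one into the other gives q_C = 731/47 and q_S = 801/47.
Total output Q = 1532/47, so price P = 265 - 3·(1532/47) = 167.2128.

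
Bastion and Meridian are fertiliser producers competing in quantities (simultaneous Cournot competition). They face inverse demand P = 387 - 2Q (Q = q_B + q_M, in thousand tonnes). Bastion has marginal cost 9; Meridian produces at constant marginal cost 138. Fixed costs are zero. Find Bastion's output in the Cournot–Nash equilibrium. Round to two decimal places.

84.50

Bastion's profit: π_B = (387 - 2Q)q_B - (9q_B). Setting ∂π_B/∂q_B = 0: 378 - 4q_B - 2(q_M) = 0.
Meridian's profit: π_M = (387 - 2Q)q_M - (138q_M). Setting ∂π_M/∂q_M = 0: 249 - 4q_M - 2(q_B) = 0.
Rearranging gives the reaction functions q_B = (378 - 2q_M)/4 and q_M = (249 - 2q_B)/4.
Solving the pair: q_B = 169/2, q_M = 20.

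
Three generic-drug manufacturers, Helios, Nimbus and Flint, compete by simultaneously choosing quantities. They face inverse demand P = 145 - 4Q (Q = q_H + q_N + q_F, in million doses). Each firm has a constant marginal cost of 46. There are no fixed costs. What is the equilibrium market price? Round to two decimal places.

A representative firm's profit is π_i = q_i(145 - 4Q) - 46q_i.
First-order condition (treating rivals' output as given): 99 - 8q_i - 4·Σ_{j≠i} q_j = 0.
By symmetry each firm produces the same amount; substituting Σ_{j≠i} q_j = 2q_i yields q_i = 99/16.
Total output Q = 297/16, so price P = 145 - 4·(297/16) = 283/4.

70.75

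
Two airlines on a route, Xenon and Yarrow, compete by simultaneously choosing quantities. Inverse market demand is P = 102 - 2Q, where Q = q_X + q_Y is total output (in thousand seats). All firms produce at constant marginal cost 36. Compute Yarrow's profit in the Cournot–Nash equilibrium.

A representative firm's profit is π_i = q_i(102 - 2Q) - 36q_i.
Setting ∂π_i/∂q_i = 0 with rivals' quantities fixed: 66 - 4q_i - 2q_j = 0.
By symmetry each firm produces the same amount; substituting q_j = q_i yields q_i = 66/6 = 11.
Price P = 102 - 2·22 = 58.
Yarrow's profit: (58 - 36)·11 = 242.

242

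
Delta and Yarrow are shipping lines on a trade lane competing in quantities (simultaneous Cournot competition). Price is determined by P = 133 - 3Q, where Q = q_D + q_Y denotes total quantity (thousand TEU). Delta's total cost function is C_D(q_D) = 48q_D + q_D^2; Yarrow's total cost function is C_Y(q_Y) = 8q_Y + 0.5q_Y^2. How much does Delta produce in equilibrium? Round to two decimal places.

4.68

Delta's profit: π_D = (133 - 3Q)q_D - (48q_D + q_D²). Setting ∂π_D/∂q_D = 0: 85 - 8q_D - 3(q_Y) = 0.
Yarrow's first-order condition: 125 - 7q_Y - 3(q_D) = 0.
Best responses: q_D = (85 - 3q_Y)/8, q_Y = (125 - 3q_D)/7.
Solving the pair: q_D = 220/47, q_Y = 745/47.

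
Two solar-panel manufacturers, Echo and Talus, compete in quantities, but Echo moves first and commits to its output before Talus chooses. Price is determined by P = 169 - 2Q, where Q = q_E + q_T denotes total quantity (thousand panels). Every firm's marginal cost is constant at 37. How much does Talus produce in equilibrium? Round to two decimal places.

The follower Talus best-responds to any q_E: π_T = (169 - 2Q)q_T - 37q_T.
∂π_T/∂q_T = 132 - 2q_E - 4q_T = 0 gives the reaction function q_T = (132 - 2q_E)/4.
Echo substitutes q_T(q_E) into its own profit: π_E = q_E(169 - 2q_E - (132 - 2q_E)/2) - 37q_E = (103 - q_E)q_E - 37q_E.
The leader's first-order condition 66 - 2q_E = 0 yields q_E = 33.
Then q_T = (132 - 2·33)/4 = 33/2.

16.50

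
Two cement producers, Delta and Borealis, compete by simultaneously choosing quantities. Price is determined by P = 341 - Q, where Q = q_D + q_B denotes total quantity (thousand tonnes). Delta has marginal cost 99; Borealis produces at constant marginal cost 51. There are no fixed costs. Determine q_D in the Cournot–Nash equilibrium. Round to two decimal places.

64.67

Delta's profit: π_D = (341 - Q)q_D - (99q_D). Setting ∂π_D/∂q_D = 0: 242 - 2q_D - (q_B) = 0.
Borealis's profit: π_B = (341 - Q)q_B - (51q_B). Setting ∂π_B/∂q_B = 0: 290 - 2q_B - (q_D) = 0.
Best responses: q_D = (242 - q_B)/2, q_B = (290 - q_D)/2.
Substituting one into the other gives q_D = 194/3 and q_B = 338/3.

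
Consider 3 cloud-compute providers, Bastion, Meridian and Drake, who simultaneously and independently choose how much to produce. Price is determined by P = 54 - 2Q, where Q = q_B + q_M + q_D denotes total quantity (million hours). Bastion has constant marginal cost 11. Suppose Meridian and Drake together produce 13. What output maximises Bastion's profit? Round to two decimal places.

With rivals' combined output fixed at 13, Bastion's profit is π_B = (54 - 2·13 - 2q_B)q_B - (11q_B) = (28 - 2q_B)q_B - (11q_B).
∂π_B/∂q_B = 17 - 4q_B = 0, so q_B = 17/4.

4.25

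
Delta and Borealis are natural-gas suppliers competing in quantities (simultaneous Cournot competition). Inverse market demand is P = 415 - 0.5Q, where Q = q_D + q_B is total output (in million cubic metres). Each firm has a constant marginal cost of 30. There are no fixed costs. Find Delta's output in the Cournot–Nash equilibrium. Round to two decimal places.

256.67

Each firm earns π_i = (415 - 0.5Q)q_i - 30q_i.
Setting ∂π_i/∂q_i = 0 with rivals' quantities fixed: 385 - q_i - (1/2)q_j = 0.
With identical firms every q_j equals q_i, so q_j = q_i and 385 = (3/2)q_i, giving q_i = 770/3.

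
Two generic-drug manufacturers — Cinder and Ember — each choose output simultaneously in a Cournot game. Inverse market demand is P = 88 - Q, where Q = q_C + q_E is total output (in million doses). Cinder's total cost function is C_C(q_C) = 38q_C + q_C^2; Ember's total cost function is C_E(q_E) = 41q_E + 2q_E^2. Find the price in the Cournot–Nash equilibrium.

Cinder's profit: π_C = (88 - Q)q_C - (38q_C + q_C²). Setting ∂π_C/∂q_C = 0: 50 - 4q_C - (q_E) = 0.
Ember's profit: π_E = (88 - Q)q_E - (41q_E + 2q_E²). Setting ∂π_E/∂q_E = 0: 47 - 6q_E - (q_C) = 0.
Rearranging gives the reaction functions q_C = (50 - q_E)/4 and q_E = (47 - q_C)/6.
Solving the pair: q_C = 11, q_E = 6.
Total output Q = 17, so price P = 88 - 17 = 71.

71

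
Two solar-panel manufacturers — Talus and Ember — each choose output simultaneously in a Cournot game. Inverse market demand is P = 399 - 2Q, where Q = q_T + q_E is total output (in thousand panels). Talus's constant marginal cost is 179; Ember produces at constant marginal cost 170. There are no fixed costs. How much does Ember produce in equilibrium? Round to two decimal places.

Talus's profit: π_T = (399 - 2Q)q_T - (179q_T). Setting ∂π_T/∂q_T = 0: 220 - 4q_T - 2(q_E) = 0.
Ember's profit: π_E = (399 - 2Q)q_E - (170q_E). Setting ∂π_E/∂q_E = 0: 229 - 4q_E - 2(q_T) = 0.
So q_T = (220 - 2q_E)/4 and q_E = (229 - 2q_T)/4.
Solving the pair: q_T = 211/6, q_E = 119/3.

39.67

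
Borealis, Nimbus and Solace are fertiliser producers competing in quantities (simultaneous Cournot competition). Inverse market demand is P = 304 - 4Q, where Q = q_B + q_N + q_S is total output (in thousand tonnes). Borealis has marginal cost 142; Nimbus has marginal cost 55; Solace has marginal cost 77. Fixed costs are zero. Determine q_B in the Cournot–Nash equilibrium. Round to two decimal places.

Borealis's profit: π_B = (304 - 4Q)q_B - (142q_B). Setting ∂π_B/∂q_B = 0: 162 - 8q_B - 4(q_N + q_S) = 0.
Nimbus's first-order condition: 249 - 8q_N - 4(q_B + q_S) = 0.
Solace's first-order condition: 227 - 8q_S - 4(q_B + q_N) = 0.
Adding the 3 conditions: 638 − 8Q − 8Q = 0, i.e. Q = 319/8.
Back-substituting: q_B = (162 − 319/2)/4 = 5/8, q_N = (249 − 319/2)/4 = 179/8, q_S = (227 − 319/2)/4 = 135/8.

0.63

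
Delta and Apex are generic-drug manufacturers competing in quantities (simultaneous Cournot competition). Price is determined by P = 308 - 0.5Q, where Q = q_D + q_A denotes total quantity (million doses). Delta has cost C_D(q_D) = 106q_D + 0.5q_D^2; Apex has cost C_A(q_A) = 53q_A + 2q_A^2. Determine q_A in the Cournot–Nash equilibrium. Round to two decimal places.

41.95

Delta's profit: π_D = (308 - 0.5Q)q_D - (106q_D + (1/2)q_D²). Setting ∂π_D/∂q_D = 0: 202 - 2q_D - (1/2)(q_A) = 0.
Apex's profit: π_A = (308 - 0.5Q)q_A - (53q_A + 2q_A²). Setting ∂π_A/∂q_A = 0: 255 - 5q_A - (1/2)(q_D) = 0.
So q_D = (202 - (1/2)q_A)/2 and q_A = (255 - (1/2)q_D)/5.
Substituting one into the other gives q_D = 90.5128 and q_A = 1636/39.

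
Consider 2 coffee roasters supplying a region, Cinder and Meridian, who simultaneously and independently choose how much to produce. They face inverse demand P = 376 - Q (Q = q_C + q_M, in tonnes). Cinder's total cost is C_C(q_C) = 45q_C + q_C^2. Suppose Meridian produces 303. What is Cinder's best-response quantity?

7

With the rival's output fixed at 303, Cinder's profit is π_C = (376 - 303 - q_C)q_C - (45q_C + q_C²) = (73 - q_C)q_C - (45q_C + q_C²).
∂π_C/∂q_C = 28 - 4q_C = 0, so q_C = 7.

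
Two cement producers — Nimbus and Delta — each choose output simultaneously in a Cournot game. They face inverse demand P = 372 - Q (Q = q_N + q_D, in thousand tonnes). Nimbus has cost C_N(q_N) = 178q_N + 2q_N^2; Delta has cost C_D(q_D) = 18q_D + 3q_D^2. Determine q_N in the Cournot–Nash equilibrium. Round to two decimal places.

25.49

Nimbus's profit: π_N = (372 - Q)q_N - (178q_N + 2q_N²). Setting ∂π_N/∂q_N = 0: 194 - 6q_N - (q_D) = 0.
Delta's first-order condition: 354 - 8q_D - (q_N) = 0.
Rearranging gives the reaction functions q_N = (194 - q_D)/6 and q_D = (354 - q_N)/8.
Solving the pair: q_N = 1198/47, q_D = 1930/47.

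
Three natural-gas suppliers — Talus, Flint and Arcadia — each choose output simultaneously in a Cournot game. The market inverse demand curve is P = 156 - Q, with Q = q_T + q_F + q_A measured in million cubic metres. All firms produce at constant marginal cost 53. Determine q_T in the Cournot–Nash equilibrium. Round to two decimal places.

A representative firm's profit is π_i = q_i(156 - Q) - 53q_i.
Setting ∂π_i/∂q_i = 0 with rivals' quantities fixed: 103 - 2q_i - Σ_{j≠i} q_j = 0.
By symmetry each firm produces the same amount; substituting Σ_{j≠i} q_j = 2q_i yields q_i = 103/4.

25.75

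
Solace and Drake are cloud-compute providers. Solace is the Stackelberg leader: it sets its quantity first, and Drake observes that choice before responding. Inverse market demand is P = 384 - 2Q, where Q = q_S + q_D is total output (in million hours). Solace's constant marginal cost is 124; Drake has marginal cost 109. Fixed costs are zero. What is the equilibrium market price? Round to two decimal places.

The follower Drake best-responds to any q_S: π_D = (384 - 2Q)q_D - 109q_D.
Follower FOC: 275 - 2q_S - 4q_D = 0, so q_D(q_S) = (275 - 2q_S)/4.
The leader anticipates this reaction. Substituting into P = 384 - 2Q gives P = 493/2 - q_S, so π_S = (493/2 - q_S)q_S - 124q_S.
Maximising: ∂π_S/∂q_S = 245/2 - 2q_S = 0, giving q_S = 245/4.
Then q_D = (275 - 2·(245/4))/4 = 305/8.
Total output Q = 795/8, so price P = 384 - 2·(795/8) = 741/4.

185.25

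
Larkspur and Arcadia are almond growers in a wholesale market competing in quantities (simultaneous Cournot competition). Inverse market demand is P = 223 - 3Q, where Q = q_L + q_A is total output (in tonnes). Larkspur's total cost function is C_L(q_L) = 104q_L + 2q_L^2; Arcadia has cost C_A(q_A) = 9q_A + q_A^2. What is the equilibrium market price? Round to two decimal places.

134.56

Larkspur's profit: π_L = (223 - 3Q)q_L - (104q_L + 2q_L²). Setting ∂π_L/∂q_L = 0: 119 - 10q_L - 3(q_A) = 0.
Arcadia's first-order condition: 214 - 8q_A - 3(q_L) = 0.
Rearranging gives the reaction functions q_L = (119 - 3q_A)/10 and q_A = (214 - 3q_L)/8.
Solving the pair: q_L = 310/71, q_A = 1783/71.
Total output Q = 29.4789, so price P = 223 - 3·29.4789 = 134.5634.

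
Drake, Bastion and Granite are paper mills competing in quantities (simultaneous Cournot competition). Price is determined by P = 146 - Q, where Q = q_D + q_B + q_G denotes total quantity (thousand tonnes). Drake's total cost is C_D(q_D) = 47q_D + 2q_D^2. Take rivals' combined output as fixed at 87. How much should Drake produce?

With rivals' combined output fixed at 87, Drake's profit is π_D = (146 - 87 - q_D)q_D - (47q_D + 2q_D²) = (59 - q_D)q_D - (47q_D + 2q_D²).
∂π_D/∂q_D = 12 - 6q_D = 0, so q_D = 2.

2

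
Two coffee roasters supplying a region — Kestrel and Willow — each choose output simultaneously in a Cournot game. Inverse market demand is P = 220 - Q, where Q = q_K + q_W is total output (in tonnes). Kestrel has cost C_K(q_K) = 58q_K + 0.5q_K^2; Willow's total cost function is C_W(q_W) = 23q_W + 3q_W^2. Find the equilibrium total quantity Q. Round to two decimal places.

66.43

Kestrel's profit: π_K = (220 - Q)q_K - (58q_K + (1/2)q_K²). Setting ∂π_K/∂q_K = 0: 162 - 3q_K - (q_W) = 0.
Willow's profit: π_W = (220 - Q)q_W - (23q_W + 3q_W²). Setting ∂π_W/∂q_W = 0: 197 - 8q_W - (q_K) = 0.
So q_K = (162 - q_W)/3 and q_W = (197 - q_K)/8.
Substituting one into the other gives q_K = 1099/23 and q_W = 429/23.
Total output Q = 1099/23 + 429/23 = 1528/23.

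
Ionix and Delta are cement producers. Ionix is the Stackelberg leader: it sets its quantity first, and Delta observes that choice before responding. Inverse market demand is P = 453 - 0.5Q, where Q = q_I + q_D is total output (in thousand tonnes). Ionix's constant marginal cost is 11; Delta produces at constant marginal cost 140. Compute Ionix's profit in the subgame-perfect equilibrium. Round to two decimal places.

Solve by backward induction. Given q_I, the follower Delta maximises π_D = (453 - (1/2)q_I - (1/2)q_D)q_D - 140q_D.
Setting the follower's marginal profit to zero, 313 - (1/2)q_I - q_D = 0, i.e. q_D = (313 - (1/2)q_I).
Ionix substitutes q_D(q_I) into its own profit: π_I = q_I(453 - (1/2)q_I - (313 - (1/2)q_I)/2) - 11q_I = (593/2 - (1/4)q_I)q_I - 11q_I.
Leader FOC: 571/2 - (1/2)q_I = 0, so q_I = 571.
Then q_D = (313 - (1/2)·571) = 55/2.
Price P = 453 - (1/2)·(1197/2) = 615/4.
Ionix's profit: (615/4 - 11)·571 = 81510.2500.

81510.25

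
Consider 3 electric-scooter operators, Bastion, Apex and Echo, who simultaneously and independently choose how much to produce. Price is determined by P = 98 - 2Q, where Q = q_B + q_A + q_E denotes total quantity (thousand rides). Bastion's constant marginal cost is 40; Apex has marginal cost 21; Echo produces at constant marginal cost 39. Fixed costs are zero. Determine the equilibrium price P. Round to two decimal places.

49.50

Bastion's profit: π_B = (98 - 2Q)q_B - (40q_B). Setting ∂π_B/∂q_B = 0: 58 - 4q_B - 2(q_A + q_E) = 0.
Apex's first-order condition: 77 - 4q_A - 2(q_B + q_E) = 0.
Echo's first-order condition: 59 - 4q_E - 2(q_B + q_A) = 0.
Adding the 3 first-order conditions: 194 − 8Q = 0, so Q = 97/4.
Back-substituting: q_B = (58 − 97/2)/2 = 19/4, q_A = (77 − 97/2)/2 = 57/4, q_E = (59 − 97/2)/2 = 21/4.
Total output Q = 97/4, so price P = 98 - 2·(97/4) = 99/2.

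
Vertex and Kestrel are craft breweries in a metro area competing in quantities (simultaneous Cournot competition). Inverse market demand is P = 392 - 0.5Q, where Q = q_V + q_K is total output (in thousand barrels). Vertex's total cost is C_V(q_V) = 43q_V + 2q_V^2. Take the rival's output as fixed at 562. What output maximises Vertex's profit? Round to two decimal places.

13.60

With the rival's output fixed at 562, Vertex's profit is π_V = (392 - (1/2)·562 - (1/2)q_V)q_V - (43q_V + 2q_V²) = (111 - (1/2)q_V)q_V - (43q_V + 2q_V²).
∂π_V/∂q_V = 68 - 5q_V = 0, so q_V = 68/5.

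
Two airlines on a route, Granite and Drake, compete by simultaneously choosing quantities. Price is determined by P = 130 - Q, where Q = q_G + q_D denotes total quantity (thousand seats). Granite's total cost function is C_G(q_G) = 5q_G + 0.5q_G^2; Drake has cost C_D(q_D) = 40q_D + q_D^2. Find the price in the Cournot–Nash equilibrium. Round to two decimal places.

79.55

Granite's profit: π_G = (130 - Q)q_G - (5q_G + (1/2)q_G²). Setting ∂π_G/∂q_G = 0: 125 - 3q_G - (q_D) = 0.
Drake's first-order condition: 90 - 4q_D - (q_G) = 0.
So q_G = (125 - q_D)/3 and q_D = (90 - q_G)/4.
Solving the pair: q_G = 410/11, q_D = 145/11.
Total output Q = 555/11, so price P = 130 - 555/11 = 875/11.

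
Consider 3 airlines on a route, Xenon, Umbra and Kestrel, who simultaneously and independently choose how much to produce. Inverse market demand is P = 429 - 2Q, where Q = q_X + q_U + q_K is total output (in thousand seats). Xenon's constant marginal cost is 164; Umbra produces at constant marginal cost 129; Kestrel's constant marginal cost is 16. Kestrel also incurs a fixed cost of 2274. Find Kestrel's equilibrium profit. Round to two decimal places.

11922.13

Xenon's profit: π_X = (429 - 2Q)q_X - (164q_X). Setting ∂π_X/∂q_X = 0: 265 - 4q_X - 2(q_U + q_K) = 0.
Umbra's first-order condition: 300 - 4q_U - 2(q_X + q_K) = 0.
Kestrel's profit: π_K = (429 - 2Q)q_K - (16q_K). Setting ∂π_K/∂q_K = 0: 413 - 4q_K - 2(q_X + q_U) = 0.
Adding the 3 first-order conditions: 978 − 8Q = 0, so Q = 489/4.
Back-substituting: q_X = (265 − 489/2)/2 = 41/4, q_U = (300 − 489/2)/2 = 111/4, q_K = (413 − 489/2)/2 = 337/4.
Price P = 429 - 2·(489/4) = 369/2.
Kestrel's profit: (369/2 - 16)·(337/4) - 2274 = 11922.1250.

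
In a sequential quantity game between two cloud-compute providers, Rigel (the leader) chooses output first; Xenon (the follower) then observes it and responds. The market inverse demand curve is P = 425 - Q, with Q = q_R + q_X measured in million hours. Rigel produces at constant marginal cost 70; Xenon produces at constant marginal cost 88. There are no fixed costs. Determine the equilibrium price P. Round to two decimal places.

The follower Xenon best-responds to any q_R: π_X = (425 - Q)q_X - 88q_X.
Follower FOC: 337 - q_R - 2q_X = 0, so q_X(q_R) = (337 - q_R)/2.
Rigel substitutes q_X(q_R) into its own profit: π_R = q_R(425 - q_R - (337 - q_R)/2) - 70q_R = (513/2 - (1/2)q_R)q_R - 70q_R.
The leader's first-order condition 373/2 - q_R = 0 yields q_R = 373/2.
Then q_X = (337 - 373/2)/2 = 301/4.
Total output Q = 1047/4, so price P = 425 - 1047/4 = 653/4.

163.25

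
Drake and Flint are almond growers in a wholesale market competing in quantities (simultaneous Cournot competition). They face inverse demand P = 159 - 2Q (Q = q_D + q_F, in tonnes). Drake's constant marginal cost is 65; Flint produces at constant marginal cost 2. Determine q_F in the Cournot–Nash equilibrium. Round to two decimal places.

36.67

Drake's profit: π_D = (159 - 2Q)q_D - (65q_D). Setting ∂π_D/∂q_D = 0: 94 - 4q_D - 2(q_F) = 0.
Flint's profit: π_F = (159 - 2Q)q_F - (2q_F). Setting ∂π_F/∂q_F = 0: 157 - 4q_F - 2(q_D) = 0.
Best responses: q_D = (94 - 2q_F)/4, q_F = (157 - 2q_D)/4.
Solving the pair: q_D = 31/6, q_F = 110/3.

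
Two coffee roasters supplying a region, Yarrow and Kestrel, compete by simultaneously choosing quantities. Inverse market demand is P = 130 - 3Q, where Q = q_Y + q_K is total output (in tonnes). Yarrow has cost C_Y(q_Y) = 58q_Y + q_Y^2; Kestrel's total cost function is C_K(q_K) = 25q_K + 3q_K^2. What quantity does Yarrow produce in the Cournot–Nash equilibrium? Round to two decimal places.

Yarrow's profit: π_Y = (130 - 3Q)q_Y - (58q_Y + q_Y²). Setting ∂π_Y/∂q_Y = 0: 72 - 8q_Y - 3(q_K) = 0.
Kestrel's first-order condition: 105 - 12q_K - 3(q_Y) = 0.
Rearranging gives the reaction functions q_Y = (72 - 3q_K)/8 and q_K = (105 - 3q_Y)/12.
Substituting one into the other gives q_Y = 183/29 and q_K = 208/29.

6.31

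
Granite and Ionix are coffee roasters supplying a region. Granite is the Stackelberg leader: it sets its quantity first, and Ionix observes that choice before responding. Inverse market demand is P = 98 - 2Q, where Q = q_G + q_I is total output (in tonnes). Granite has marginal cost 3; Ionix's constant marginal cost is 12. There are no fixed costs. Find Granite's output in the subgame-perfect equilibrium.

The follower Ionix best-responds to any q_G: π_I = (98 - 2Q)q_I - 12q_I.
Follower FOC: 86 - 2q_G - 4q_I = 0, so q_I(q_G) = (86 - 2q_G)/4.
The leader anticipates this reaction. Substituting into P = 98 - 2Q gives P = 55 - q_G, so π_G = (55 - q_G)q_G - 3q_G.
The leader's first-order condition 52 - 2q_G = 0 yields q_G = 26.
Then q_I = (86 - 2·26)/4 = 17/2.

26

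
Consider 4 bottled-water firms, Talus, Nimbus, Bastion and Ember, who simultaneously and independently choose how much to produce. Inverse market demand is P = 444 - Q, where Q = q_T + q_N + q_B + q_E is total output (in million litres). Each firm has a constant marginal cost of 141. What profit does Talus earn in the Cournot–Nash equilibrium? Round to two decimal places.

3672.36

A representative firm's profit is π_i = q_i(444 - Q) - 141q_i.
Setting ∂π_i/∂q_i = 0 with rivals' quantities fixed: 303 - 2q_i - Σ_{j≠i} q_j = 0.
With identical firms every q_j equals q_i, so Σ_{j≠i} q_j = 3q_i and 303 = 5q_i, giving q_i = 303/5.
Price P = 444 - 1212/5 = 1008/5.
Talus's profit: (1008/5 - 141)·(303/5) = 3672.3600.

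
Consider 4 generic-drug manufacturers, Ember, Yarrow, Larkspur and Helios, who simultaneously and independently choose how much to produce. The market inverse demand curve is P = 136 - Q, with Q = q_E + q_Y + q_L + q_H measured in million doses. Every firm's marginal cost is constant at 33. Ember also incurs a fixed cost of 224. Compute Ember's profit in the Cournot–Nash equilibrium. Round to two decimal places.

200.36

Each firm earns π_i = (136 - Q)q_i - 33q_i.
Setting ∂π_i/∂q_i = 0 with rivals' quantities fixed: 103 - 2q_i - Σ_{j≠i} q_j = 0.
With identical firms every q_j equals q_i, so Σ_{j≠i} q_j = 3q_i and 103 = 5q_i, giving q_i = 103/5.
Price P = 136 - 412/5 = 268/5.
Ember's profit: (268/5 - 33)·(103/5) - 224 = 200.3600.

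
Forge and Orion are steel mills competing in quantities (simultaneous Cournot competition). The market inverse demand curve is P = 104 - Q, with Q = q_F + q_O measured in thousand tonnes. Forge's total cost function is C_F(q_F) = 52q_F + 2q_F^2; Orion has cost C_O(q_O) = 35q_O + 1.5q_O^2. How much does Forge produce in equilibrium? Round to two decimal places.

Forge's profit: π_F = (104 - Q)q_F - (52q_F + 2q_F²). Setting ∂π_F/∂q_F = 0: 52 - 6q_F - (q_O) = 0.
Orion's profit: π_O = (104 - Q)q_O - (35q_O + (3/2)q_O²). Setting ∂π_O/∂q_O = 0: 69 - 5q_O - (q_F) = 0.
Rearranging gives the reaction functions q_F = (52 - q_O)/6 and q_O = (69 - q_F)/5.
Substituting one into the other gives q_F = 191/29 and q_O = 362/29.

6.59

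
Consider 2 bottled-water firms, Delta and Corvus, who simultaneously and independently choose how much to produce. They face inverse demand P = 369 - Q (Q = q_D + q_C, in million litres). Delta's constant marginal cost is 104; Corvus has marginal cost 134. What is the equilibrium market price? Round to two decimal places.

Delta's profit: π_D = (369 - Q)q_D - (104q_D). Setting ∂π_D/∂q_D = 0: 265 - 2q_D - (q_C) = 0.
Corvus's first-order condition: 235 - 2q_C - (q_D) = 0.
Best responses: q_D = (265 - q_C)/2, q_C = (235 - q_D)/2.
Substituting one into the other gives q_D = 295/3 and q_C = 205/3.
Total output Q = 500/3, so price P = 369 - 500/3 = 607/3.

202.33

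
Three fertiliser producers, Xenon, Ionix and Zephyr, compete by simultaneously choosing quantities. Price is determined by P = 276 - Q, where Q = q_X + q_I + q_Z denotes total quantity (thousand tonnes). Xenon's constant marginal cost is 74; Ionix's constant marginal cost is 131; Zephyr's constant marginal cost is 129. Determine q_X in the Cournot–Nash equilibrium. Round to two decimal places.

Xenon's profit: π_X = (276 - Q)q_X - (74q_X). Setting ∂π_X/∂q_X = 0: 202 - 2q_X - (q_I + q_Z) = 0.
Ionix's profit: π_I = (276 - Q)q_I - (131q_I). Setting ∂π_I/∂q_I = 0: 145 - 2q_I - (q_X + q_Z) = 0.
Zephyr's first-order condition: 147 - 2q_Z - (q_X + q_I) = 0.
Adding the 3 conditions: 494 − 2Q − 2Q = 0, i.e. Q = 247/2.
Back-substituting: q_X = (202 − 247/2) = 157/2, q_I = (145 − 247/2) = 43/2, q_Z = (147 − 247/2) = 47/2.

78.50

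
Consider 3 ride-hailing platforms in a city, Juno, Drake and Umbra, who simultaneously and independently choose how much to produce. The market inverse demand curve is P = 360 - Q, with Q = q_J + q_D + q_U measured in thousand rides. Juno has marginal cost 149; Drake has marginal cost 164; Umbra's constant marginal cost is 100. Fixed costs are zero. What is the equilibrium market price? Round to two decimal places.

193.25

Juno's profit: π_J = (360 - Q)q_J - (149q_J). Setting ∂π_J/∂q_J = 0: 211 - 2q_J - (q_D + q_U) = 0.
Drake's first-order condition: 196 - 2q_D - (q_J + q_U) = 0.
Umbra's profit: π_U = (360 - Q)q_U - (100q_U). Setting ∂π_U/∂q_U = 0: 260 - 2q_U - (q_J + q_D) = 0.
Adding the 3 conditions: 667 − 2Q − 2Q = 0, i.e. Q = 667/4.
Back-substituting: q_J = (211 − 667/4) = 177/4, q_D = (196 − 667/4) = 117/4, q_U = (260 − 667/4) = 373/4.
Total output Q = 667/4, so price P = 360 - 667/4 = 773/4.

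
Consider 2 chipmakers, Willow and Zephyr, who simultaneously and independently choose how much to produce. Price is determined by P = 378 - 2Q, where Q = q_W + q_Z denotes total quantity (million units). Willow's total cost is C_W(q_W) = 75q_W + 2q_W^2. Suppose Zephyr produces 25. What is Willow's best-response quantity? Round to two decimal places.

With the rival's output fixed at 25, Willow's profit is π_W = (378 - 2·25 - 2q_W)q_W - (75q_W + 2q_W²) = (328 - 2q_W)q_W - (75q_W + 2q_W²).
∂π_W/∂q_W = 253 - 8q_W = 0, so q_W = 253/8.

31.63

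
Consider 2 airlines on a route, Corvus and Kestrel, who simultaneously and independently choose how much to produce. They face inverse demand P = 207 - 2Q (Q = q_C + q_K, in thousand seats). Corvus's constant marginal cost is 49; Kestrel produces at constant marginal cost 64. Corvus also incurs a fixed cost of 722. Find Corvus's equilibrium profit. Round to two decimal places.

Corvus's profit: π_C = (207 - 2Q)q_C - (49q_C). Setting ∂π_C/∂q_C = 0: 158 - 4q_C - 2(q_K) = 0.
Kestrel's profit: π_K = (207 - 2Q)q_K - (64q_K). Setting ∂π_K/∂q_K = 0: 143 - 4q_K - 2(q_C) = 0.
Best responses: q_C = (158 - 2q_K)/4, q_K = (143 - 2q_C)/4.
Solving the pair: q_C = 173/6, q_K = 64/3.
Price P = 207 - 2·(301/6) = 320/3.
Corvus's profit: (320/3 - 49)·(173/6) - 722 = 940.7222.

940.72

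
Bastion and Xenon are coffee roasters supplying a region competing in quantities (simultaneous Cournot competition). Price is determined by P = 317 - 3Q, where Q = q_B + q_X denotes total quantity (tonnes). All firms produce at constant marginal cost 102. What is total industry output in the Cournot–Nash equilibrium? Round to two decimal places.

Each firm earns π_i = (317 - 3Q)q_i - 102q_i.
Setting ∂π_i/∂q_i = 0 with rivals' quantities fixed: 215 - 6q_i - 3q_j = 0.
By symmetry each firm produces the same amount; substituting q_j = q_i yields q_i = 215/9.
Total output Q = 215/9 + 215/9 = 430/9.

47.78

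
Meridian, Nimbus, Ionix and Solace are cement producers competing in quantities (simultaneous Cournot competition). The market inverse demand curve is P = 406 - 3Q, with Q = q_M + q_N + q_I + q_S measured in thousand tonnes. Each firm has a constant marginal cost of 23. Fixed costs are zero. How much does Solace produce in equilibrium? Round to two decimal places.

25.53

Each firm earns π_i = (406 - 3Q)q_i - 23q_i.
First-order condition (treating rivals' output as given): 383 - 6q_i - 3·Σ_{j≠i} q_j = 0.
With identical firms every q_j equals q_i, so Σ_{j≠i} q_j = 3q_i and 383 = 15q_i, giving q_i = 383/15.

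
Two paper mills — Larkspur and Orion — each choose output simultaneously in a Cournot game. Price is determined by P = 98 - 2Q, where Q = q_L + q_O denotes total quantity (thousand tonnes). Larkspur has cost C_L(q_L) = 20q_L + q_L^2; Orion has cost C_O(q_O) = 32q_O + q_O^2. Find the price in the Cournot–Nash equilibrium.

62

Larkspur's profit: π_L = (98 - 2Q)q_L - (20q_L + q_L²). Setting ∂π_L/∂q_L = 0: 78 - 6q_L - 2(q_O) = 0.
Orion's profit: π_O = (98 - 2Q)q_O - (32q_O + q_O²). Setting ∂π_O/∂q_O = 0: 66 - 6q_O - 2(q_L) = 0.
Rearranging gives the reaction functions q_L = (78 - 2q_O)/6 and q_O = (66 - 2q_L)/6.
Substituting one into the other gives q_L = 21/2 and q_O = 15/2.
Total output Q = 18, so price P = 98 - 2·18 = 62.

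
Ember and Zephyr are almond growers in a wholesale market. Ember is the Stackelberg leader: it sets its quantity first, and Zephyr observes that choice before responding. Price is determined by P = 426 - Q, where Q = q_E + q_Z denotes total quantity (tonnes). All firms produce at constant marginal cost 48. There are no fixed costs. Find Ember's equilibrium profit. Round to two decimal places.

Solve by backward induction. Given q_E, the follower Zephyr maximises π_Z = (426 - q_E - q_Z)q_Z - 48q_Z.
Follower FOC: 378 - q_E - 2q_Z = 0, so q_Z(q_E) = (378 - q_E)/2.
Ember substitutes q_Z(q_E) into its own profit: π_E = q_E(426 - q_E - (378 - q_E)/2) - 48q_E = (237 - (1/2)q_E)q_E - 48q_E.
The leader's first-order condition 189 - q_E = 0 yields q_E = 189.
Then q_Z = (378 - 189)/2 = 189/2.
Price P = 426 - 567/2 = 285/2.
Ember's profit: (285/2 - 48)·189 = 17860.5000.

17860.50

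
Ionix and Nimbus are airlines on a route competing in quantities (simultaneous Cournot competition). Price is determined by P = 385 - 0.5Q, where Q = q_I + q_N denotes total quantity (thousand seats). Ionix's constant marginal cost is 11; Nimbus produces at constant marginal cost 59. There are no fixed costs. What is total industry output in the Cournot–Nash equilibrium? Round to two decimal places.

466.67

Ionix's profit: π_I = (385 - 0.5Q)q_I - (11q_I). Setting ∂π_I/∂q_I = 0: 374 - q_I - (1/2)(q_N) = 0.
Nimbus's first-order condition: 326 - q_N - (1/2)(q_I) = 0.
Rearranging gives the reaction functions q_I = (374 - (1/2)q_N) and q_N = (326 - (1/2)q_I).
Substituting one into the other gives q_I = 844/3 and q_N = 556/3.
Total output Q = 844/3 + 556/3 = 1400/3.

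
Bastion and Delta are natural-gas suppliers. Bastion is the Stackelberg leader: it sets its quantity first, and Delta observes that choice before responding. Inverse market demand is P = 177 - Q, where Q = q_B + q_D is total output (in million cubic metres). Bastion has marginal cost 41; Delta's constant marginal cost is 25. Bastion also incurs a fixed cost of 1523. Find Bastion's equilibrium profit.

277

The follower Delta best-responds to any q_B: π_D = (177 - Q)q_D - 25q_D.
Setting the follower's marginal profit to zero, 152 - q_B - 2q_D = 0, i.e. q_D = (152 - q_B)/2.
Bastion substitutes q_D(q_B) into its own profit: π_B = q_B(177 - q_B - (152 - q_B)/2) - 41q_B = (101 - (1/2)q_B)q_B - 41q_B.
Maximising: ∂π_B/∂q_B = 60 - q_B = 0, giving q_B = 60.
Then q_D = (152 - 60)/2 = 46.
Price P = 177 - 106 = 71.
Bastion's profit: (71 - 41)·60 - 1523 = 277.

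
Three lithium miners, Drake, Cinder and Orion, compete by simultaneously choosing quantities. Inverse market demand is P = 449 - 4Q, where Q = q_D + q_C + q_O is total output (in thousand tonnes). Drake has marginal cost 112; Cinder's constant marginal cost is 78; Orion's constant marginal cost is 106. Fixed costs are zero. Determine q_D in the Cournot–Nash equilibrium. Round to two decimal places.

18.56

Drake's profit: π_D = (449 - 4Q)q_D - (112q_D). Setting ∂π_D/∂q_D = 0: 337 - 8q_D - 4(q_C + q_O) = 0.
Cinder's profit: π_C = (449 - 4Q)q_C - (78q_C). Setting ∂π_C/∂q_C = 0: 371 - 8q_C - 4(q_D + q_O) = 0.
Orion's profit: π_O = (449 - 4Q)q_O - (106q_O). Setting ∂π_O/∂q_O = 0: 343 - 8q_O - 4(q_D + q_C) = 0.
Summing all 3 equations gives 1051 − 16Q = 0, hence Q = 1051/16.
Back-substituting: q_D = (337 − 1051/4)/4 = 297/16, q_C = (371 − 1051/4)/4 = 433/16, q_O = (343 − 1051/4)/4 = 321/16.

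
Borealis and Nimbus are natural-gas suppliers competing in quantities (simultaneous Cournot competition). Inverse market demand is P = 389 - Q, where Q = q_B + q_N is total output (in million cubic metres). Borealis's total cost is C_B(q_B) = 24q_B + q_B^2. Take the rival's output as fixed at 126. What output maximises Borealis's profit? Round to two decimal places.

With the rival's output fixed at 126, Borealis's profit is π_B = (389 - 126 - q_B)q_B - (24q_B + q_B²) = (263 - q_B)q_B - (24q_B + q_B²).
∂π_B/∂q_B = 239 - 4q_B = 0, so q_B = 239/4.

59.75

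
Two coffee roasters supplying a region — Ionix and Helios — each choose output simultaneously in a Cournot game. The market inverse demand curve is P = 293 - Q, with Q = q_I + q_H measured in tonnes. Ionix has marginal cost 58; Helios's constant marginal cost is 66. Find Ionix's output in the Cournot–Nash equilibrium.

81

Ionix's profit: π_I = (293 - Q)q_I - (58q_I). Setting ∂π_I/∂q_I = 0: 235 - 2q_I - (q_H) = 0.
Helios's profit: π_H = (293 - Q)q_H - (66q_H). Setting ∂π_H/∂q_H = 0: 227 - 2q_H - (q_I) = 0.
So q_I = (235 - q_H)/2 and q_H = (227 - q_I)/2.
Solving the pair: q_I = 81, q_H = 73.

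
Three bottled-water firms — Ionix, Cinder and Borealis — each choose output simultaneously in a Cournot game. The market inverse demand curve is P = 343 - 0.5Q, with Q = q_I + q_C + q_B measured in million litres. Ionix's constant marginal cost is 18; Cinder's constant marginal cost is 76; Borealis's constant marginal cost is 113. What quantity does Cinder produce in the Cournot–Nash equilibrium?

123

Ionix's profit: π_I = (343 - 0.5Q)q_I - (18q_I). Setting ∂π_I/∂q_I = 0: 325 - q_I - (1/2)(q_C + q_B) = 0.
Cinder's first-order condition: 267 - q_C - (1/2)(q_I + q_B) = 0.
Borealis's first-order condition: 230 - q_B - (1/2)(q_I + q_C) = 0.
Adding the 3 conditions: 822 − Q − Q = 0, i.e. Q = 411.
Back-substituting: q_I = (325 − 411/2)/(1/2) = 239, q_C = (267 − 411/2)/(1/2) = 123, q_B = (230 − 411/2)/(1/2) = 49.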